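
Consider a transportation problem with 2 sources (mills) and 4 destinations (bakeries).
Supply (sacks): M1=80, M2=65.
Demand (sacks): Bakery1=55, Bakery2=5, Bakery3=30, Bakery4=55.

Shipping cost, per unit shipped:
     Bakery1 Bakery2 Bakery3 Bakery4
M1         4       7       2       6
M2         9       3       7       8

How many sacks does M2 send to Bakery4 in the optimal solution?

55

Optimal shipments:
  M1–Bakery1: 55 sacks
  M1–Bakery3: 25 sacks
  M2–Bakery2: 5 sacks
  M2–Bakery3: 5 sacks
  M2–Bakery4: 55 sacks
Total cost = 760.
So M2→Bakery4 carries 55 sacks.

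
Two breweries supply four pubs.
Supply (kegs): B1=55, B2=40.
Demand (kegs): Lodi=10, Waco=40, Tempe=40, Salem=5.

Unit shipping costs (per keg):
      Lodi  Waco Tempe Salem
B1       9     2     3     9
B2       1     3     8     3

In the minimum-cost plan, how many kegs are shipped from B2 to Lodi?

Optimal shipments:
  B1→Waco: 15 × 2 = 30
  B1→Tempe: 40 × 3 = 120
  B2→Lodi: 10 × 1 = 10
  B2→Waco: 25 × 3 = 75
  B2→Salem: 5 × 3 = 15
Total cost = 250.
So B2→Lodi carries 10 kegs.

10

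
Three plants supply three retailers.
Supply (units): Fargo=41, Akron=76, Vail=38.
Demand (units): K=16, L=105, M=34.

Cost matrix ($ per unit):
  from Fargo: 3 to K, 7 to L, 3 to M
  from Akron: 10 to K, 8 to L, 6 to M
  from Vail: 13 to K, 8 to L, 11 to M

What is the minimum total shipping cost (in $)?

1017

A cheapest plan:
  Fargo–K: 16 × $3 = $48
  Fargo–M: 25 × $3 = $75
  Akron–L: 67 × $8 = $536
  Akron–M: 9 × $6 = $54
  Vail–L: 38 × $8 = $304
Total = 48 + 75 + 536 + 54 + 304 = $1017.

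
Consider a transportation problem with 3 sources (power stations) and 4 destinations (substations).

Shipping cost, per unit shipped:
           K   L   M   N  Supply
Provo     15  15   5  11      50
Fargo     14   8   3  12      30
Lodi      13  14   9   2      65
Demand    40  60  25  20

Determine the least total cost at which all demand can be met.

1370

One minimum-cost allocation:
  Provo->L: 25 × 15 = 375
  Provo->M: 25 × 5 = 125
  Fargo->L: 30 × 8 = 240
  Lodi->K: 40 × 13 = 520
  Lodi->L: 5 × 14 = 70
  Lodi->N: 20 × 2 = 40
Total = 375 + 125 + 240 + 520 + 70 + 40 = 1370.
(Supply check: Provo ships 50; Fargo ships 30; Lodi ships 65.)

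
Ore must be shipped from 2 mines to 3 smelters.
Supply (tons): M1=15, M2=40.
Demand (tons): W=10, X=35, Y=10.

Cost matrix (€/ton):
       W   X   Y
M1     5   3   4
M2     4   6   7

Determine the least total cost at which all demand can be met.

275

Optimal allocation:
  M1–X: 15 × €3 = €45
  M2–W: 10 × €4 = €40
  M2–X: 20 × €6 = €120
  M2–Y: 10 × €7 = €70
Total = 45 + 40 + 120 + 70 = €275.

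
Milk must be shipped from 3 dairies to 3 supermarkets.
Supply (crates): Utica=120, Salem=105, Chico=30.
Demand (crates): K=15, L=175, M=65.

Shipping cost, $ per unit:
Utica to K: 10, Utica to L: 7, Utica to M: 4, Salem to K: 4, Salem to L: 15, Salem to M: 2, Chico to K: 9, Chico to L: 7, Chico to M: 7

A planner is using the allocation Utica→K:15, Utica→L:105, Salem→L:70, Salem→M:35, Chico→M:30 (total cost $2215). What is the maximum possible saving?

600

Current plan cost = 15·10 + 105·7 + 70·15 + 35·2 + 30·7 = $2215.
Optimal plan:
  Utica to L: 120 crates
  Salem to K: 15 crates
  Salem to L: 25 crates
  Salem to M: 65 crates
  Chico to L: 30 crates
Optimal cost = $1615.
Saving = 2215 − 1615 = $600.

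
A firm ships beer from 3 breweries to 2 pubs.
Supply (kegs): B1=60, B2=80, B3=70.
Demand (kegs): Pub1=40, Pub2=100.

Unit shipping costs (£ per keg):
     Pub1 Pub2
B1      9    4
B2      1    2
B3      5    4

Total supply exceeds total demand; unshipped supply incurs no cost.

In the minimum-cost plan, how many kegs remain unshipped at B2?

0

An optimal plan:
  B1→Pub2: 60 × £4 = £240
  B2→Pub1: 40 × £1 = £40
  B2→Pub2: 40 × £2 = £80
Total cost = £360.
B2 ships 80 of its 80, leaving 0.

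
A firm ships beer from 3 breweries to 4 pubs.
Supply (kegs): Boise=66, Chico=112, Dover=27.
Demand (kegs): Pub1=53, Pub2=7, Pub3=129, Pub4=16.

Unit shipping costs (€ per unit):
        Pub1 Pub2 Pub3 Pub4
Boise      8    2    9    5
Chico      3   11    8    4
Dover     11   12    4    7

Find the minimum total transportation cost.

1220

A cheapest plan:
  Boise–Pub2: 7 kegs
  Boise–Pub3: 43 kegs
  Boise–Pub4: 16 kegs
  Chico–Pub1: 53 kegs
  Chico–Pub3: 59 kegs
  Dover–Pub3: 27 kegs
Total cost = €1220.
(Supply check: Boise ships 66; Chico ships 112; Dover ships 27.)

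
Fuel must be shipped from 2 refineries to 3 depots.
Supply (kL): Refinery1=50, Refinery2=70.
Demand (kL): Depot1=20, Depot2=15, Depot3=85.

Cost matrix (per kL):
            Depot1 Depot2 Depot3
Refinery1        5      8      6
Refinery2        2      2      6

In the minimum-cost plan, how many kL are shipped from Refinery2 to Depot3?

35

Solving gives:
  Refinery1→Depot3: 50 kL
  Refinery2→Depot1: 20 kL
  Refinery2→Depot2: 15 kL
  Refinery2→Depot3: 35 kL
Total cost = 580.
So Refinery2→Depot3 carries 35 kL.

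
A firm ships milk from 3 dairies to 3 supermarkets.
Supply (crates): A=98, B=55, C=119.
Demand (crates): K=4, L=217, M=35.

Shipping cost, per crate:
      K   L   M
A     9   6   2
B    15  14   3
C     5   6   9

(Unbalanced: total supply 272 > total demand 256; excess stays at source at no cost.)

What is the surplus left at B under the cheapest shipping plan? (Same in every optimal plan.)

Minimum-cost shipments:
  A->L: 98 × 6 = 588
  B->L: 4 × 14 = 56
  B->M: 35 × 3 = 105
  C->K: 4 × 5 = 20
  C->L: 115 × 6 = 690
Total cost = 1459.
B ships 39 of its 55, leaving 16.

16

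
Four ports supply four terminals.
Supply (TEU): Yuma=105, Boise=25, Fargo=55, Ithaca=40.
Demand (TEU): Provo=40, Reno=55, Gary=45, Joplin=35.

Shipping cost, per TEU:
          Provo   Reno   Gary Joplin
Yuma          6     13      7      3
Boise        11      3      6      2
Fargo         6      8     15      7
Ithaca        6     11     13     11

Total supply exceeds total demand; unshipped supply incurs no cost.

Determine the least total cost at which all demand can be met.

An optimal shipping plan:
  Yuma→Gary: 45 × 7 = 315
  Yuma→Joplin: 35 × 3 = 105
  Boise→Reno: 25 × 3 = 75
  Fargo→Reno: 30 × 8 = 240
  Ithaca→Provo: 40 × 6 = 240
Total = 315 + 105 + 75 + 240 + 240 = 975.
(Supply check: Yuma ships 80; Boise ships 25; Fargo ships 30; Ithaca ships 40.)

975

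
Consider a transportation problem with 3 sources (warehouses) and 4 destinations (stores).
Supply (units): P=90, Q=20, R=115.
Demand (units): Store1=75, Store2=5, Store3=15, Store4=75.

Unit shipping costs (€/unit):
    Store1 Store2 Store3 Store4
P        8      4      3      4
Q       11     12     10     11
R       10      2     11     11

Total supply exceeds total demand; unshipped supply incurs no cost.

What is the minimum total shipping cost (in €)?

1105

Optimal allocation:
  P→Store3: 15 × €3 = €45
  P→Store4: 75 × €4 = €300
  R→Store1: 75 × €10 = €750
  R→Store2: 5 × €2 = €10
Total = 45 + 300 + 750 + 10 = €1105.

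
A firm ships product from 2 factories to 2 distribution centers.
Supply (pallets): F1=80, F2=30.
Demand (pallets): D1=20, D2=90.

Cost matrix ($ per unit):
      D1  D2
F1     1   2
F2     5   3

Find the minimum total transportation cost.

230

A cheapest plan:
  F1->D1: 20 × $1 = $20
  F1->D2: 60 × $2 = $120
  F2->D2: 30 × $3 = $90
Total = 20 + 120 + 90 = $230.
(Supply check: F1 ships 80; F2 ships 30.)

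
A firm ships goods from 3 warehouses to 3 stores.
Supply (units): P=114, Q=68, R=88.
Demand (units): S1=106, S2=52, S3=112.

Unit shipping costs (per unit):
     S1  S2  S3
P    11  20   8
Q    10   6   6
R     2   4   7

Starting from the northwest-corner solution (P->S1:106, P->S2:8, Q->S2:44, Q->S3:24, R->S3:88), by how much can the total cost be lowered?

Current plan cost = 106·11 + 8·20 + 44·6 + 24·6 + 88·7 = 2350.
Optimal plan:
  P to S1: 18 × 11 = 198
  P to S3: 96 × 8 = 768
  Q to S2: 52 × 6 = 312
  Q to S3: 16 × 6 = 96
  R to S1: 88 × 2 = 176
Optimal cost = 1550.
Saving = 2350 − 1550 = 800.

800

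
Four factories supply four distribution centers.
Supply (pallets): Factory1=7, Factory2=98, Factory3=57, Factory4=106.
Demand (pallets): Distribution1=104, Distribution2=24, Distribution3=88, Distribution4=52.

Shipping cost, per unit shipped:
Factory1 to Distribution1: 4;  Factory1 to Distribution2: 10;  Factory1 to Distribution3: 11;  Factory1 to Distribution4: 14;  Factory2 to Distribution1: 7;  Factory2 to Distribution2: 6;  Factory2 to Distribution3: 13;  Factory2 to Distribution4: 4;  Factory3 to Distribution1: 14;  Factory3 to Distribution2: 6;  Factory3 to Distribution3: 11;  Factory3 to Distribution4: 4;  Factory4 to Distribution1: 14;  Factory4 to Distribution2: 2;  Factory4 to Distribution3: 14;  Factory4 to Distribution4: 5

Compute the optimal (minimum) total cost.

An optimal shipping plan:
  Factory1→Distribution1: 7 × 4 = 28
  Factory2→Distribution1: 97 × 7 = 679
  Factory2→Distribution4: 1 × 4 = 4
  Factory3→Distribution3: 57 × 11 = 627
  Factory4→Distribution2: 24 × 2 = 48
  Factory4→Distribution3: 31 × 14 = 434
  Factory4→Distribution4: 51 × 5 = 255
Total = 28 + 679 + 4 + 627 + 48 + 434 + 255 = 2075.

2075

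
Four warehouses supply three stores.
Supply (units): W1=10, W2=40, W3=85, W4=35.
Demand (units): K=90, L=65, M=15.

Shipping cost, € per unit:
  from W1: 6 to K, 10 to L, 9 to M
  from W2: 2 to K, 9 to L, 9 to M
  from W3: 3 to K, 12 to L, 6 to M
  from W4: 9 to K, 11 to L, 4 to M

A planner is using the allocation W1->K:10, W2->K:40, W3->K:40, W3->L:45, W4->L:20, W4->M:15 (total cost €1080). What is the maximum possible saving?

Current plan cost = 10·6 + 40·2 + 40·3 + 45·12 + 20·11 + 15·4 = €1080.
Optimal plan:
  W1–L: 10 × €10 = €100
  W2–K: 5 × €2 = €10
  W2–L: 35 × €9 = €315
  W3–K: 85 × €3 = €255
  W4–L: 20 × €11 = €220
  W4–M: 15 × €4 = €60
Optimal cost = €960.
Saving = 1080 − 960 = €120.

120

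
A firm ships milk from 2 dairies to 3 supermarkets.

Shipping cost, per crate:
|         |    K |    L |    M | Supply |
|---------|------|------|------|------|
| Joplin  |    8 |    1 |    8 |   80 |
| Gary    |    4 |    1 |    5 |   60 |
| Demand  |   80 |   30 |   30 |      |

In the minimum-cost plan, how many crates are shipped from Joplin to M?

30

Optimal shipments:
  Joplin->K: 20 crates
  Joplin->L: 30 crates
  Joplin->M: 30 crates
  Gary->K: 60 crates
Total cost = 670.
So Joplin→M carries 30 crates.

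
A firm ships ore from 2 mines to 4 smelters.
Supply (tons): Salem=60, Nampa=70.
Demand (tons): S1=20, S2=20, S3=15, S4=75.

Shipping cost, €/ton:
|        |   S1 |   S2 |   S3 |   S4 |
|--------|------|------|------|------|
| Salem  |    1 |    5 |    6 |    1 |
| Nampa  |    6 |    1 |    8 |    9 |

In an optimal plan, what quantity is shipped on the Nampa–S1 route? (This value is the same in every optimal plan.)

20

The minimum-cost plan:
  Salem–S4: 60 × €1 = €60
  Nampa–S1: 20 × €6 = €120
  Nampa–S2: 20 × €1 = €20
  Nampa–S3: 15 × €8 = €120
  Nampa–S4: 15 × €9 = €135
Total cost = €455.
So Nampa→S1 carries 20 tons.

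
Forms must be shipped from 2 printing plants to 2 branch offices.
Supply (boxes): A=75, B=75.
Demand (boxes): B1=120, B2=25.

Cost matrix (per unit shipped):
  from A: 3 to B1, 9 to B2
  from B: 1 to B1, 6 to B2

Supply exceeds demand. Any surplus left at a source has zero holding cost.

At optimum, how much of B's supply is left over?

0

Minimum-cost shipments:
  A–B1: 70 × 3 = 210
  B–B1: 50 × 1 = 50
  B–B2: 25 × 6 = 150
Total cost = 410.
B ships 75 of its 75, leaving 0.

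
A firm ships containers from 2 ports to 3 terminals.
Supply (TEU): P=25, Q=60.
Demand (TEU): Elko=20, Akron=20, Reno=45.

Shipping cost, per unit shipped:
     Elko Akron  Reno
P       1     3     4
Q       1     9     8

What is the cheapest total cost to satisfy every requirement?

420

A cheapest plan:
  P->Akron: 20 × 3 = 60
  P->Reno: 5 × 4 = 20
  Q->Elko: 20 × 1 = 20
  Q->Reno: 40 × 8 = 320
Total = 60 + 20 + 20 + 320 = 420.
(Supply check: P ships 25; Q ships 60.)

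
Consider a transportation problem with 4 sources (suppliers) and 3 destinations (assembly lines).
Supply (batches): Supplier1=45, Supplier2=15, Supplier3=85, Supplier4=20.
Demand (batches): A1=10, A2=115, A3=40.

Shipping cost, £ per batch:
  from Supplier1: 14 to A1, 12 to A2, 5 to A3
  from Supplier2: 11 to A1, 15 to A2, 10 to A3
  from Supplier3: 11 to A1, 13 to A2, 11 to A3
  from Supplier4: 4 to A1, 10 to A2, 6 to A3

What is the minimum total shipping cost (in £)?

1730

Optimal allocation:
  Supplier1 to A2: 5 batches
  Supplier1 to A3: 40 batches
  Supplier2 to A2: 15 batches
  Supplier3 to A2: 85 batches
  Supplier4 to A1: 10 batches
  Supplier4 to A2: 10 batches
Total cost = £1730.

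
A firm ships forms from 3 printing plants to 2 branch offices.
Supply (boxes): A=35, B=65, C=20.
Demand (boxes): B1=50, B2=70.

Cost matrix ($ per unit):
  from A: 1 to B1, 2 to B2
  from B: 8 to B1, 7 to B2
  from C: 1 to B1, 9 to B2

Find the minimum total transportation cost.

515

One minimum-cost allocation:
  A–B1: 30 × $1 = $30
  A–B2: 5 × $2 = $10
  B–B2: 65 × $7 = $455
  C–B1: 20 × $1 = $20
Total = 30 + 10 + 455 + 20 = $515.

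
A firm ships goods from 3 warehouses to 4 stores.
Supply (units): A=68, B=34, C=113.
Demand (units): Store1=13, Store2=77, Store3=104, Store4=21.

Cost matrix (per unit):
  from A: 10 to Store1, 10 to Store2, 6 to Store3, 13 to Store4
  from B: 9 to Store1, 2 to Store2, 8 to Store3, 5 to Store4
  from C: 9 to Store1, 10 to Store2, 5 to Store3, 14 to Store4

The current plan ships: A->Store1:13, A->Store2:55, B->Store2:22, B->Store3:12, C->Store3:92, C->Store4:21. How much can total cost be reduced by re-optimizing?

Current plan cost = 13·10 + 55·10 + 22·2 + 12·8 + 92·5 + 21·14 = 1574.
Optimal plan:
  A–Store2: 64 × 10 = 640
  A–Store3: 4 × 6 = 24
  B–Store2: 13 × 2 = 26
  B–Store4: 21 × 5 = 105
  C–Store1: 13 × 9 = 117
  C–Store3: 100 × 5 = 500
Optimal cost = 1412.
Saving = 1574 − 1412 = 162.

162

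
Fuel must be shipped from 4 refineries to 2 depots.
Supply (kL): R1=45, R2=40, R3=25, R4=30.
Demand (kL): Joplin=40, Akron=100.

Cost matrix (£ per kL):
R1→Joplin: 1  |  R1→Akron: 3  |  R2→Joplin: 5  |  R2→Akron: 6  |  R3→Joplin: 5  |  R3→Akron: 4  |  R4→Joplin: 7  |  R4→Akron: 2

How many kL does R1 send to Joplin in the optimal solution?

40

The minimum-cost plan:
  R1->Joplin: 40 kL
  R1->Akron: 5 kL
  R2->Akron: 40 kL
  R3->Akron: 25 kL
  R4->Akron: 30 kL
Total cost = £455.
So R1→Joplin carries 40 kL.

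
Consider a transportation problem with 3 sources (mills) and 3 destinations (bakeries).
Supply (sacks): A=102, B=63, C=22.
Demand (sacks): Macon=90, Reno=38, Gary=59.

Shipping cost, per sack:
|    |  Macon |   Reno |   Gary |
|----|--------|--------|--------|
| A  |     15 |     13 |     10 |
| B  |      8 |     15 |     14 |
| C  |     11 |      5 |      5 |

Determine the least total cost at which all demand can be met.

1817

Optimal allocation:
  A–Macon: 27 × 15 = 405
  A–Reno: 16 × 13 = 208
  A–Gary: 59 × 10 = 590
  B–Macon: 63 × 8 = 504
  C–Reno: 22 × 5 = 110
Total = 405 + 208 + 590 + 504 + 110 = 1817.
(Supply check: A ships 102; B ships 63; C ships 22.)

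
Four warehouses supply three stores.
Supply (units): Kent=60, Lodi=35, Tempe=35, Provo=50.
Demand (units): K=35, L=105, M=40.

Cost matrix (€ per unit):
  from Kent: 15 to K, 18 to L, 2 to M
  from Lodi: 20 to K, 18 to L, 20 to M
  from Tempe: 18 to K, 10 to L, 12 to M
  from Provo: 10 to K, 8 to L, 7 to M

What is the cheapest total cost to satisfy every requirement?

1790

A cheapest plan:
  Kent→K: 20 × €15 = €300
  Kent→M: 40 × €2 = €80
  Lodi→L: 35 × €18 = €630
  Tempe→L: 35 × €10 = €350
  Provo→K: 15 × €10 = €150
  Provo→L: 35 × €8 = €280
Total = 300 + 80 + 630 + 350 + 150 + 280 = €1790.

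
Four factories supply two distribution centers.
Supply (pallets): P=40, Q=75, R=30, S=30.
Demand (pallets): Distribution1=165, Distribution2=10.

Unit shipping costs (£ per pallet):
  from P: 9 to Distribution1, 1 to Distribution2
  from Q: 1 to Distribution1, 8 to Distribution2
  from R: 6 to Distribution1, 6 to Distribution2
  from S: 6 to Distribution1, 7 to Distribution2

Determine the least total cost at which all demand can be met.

A cheapest plan:
  P->Distribution1: 30 pallets
  P->Distribution2: 10 pallets
  Q->Distribution1: 75 pallets
  R->Distribution1: 30 pallets
  S->Distribution1: 30 pallets
Total cost = £715.

715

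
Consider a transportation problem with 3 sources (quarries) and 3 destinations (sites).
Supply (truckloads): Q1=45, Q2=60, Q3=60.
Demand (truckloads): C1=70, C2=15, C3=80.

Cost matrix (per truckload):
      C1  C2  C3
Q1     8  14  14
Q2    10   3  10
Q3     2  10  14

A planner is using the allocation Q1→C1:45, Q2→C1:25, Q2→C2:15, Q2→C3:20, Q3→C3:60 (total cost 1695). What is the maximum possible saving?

Current plan cost = 45·8 + 25·10 + 15·3 + 20·10 + 60·14 = 1695.
Optimal plan:
  Q1→C1: 10 × 8 = 80
  Q1→C3: 35 × 14 = 490
  Q2→C2: 15 × 3 = 45
  Q2→C3: 45 × 10 = 450
  Q3→C1: 60 × 2 = 120
Optimal cost = 1185.
Saving = 1695 − 1185 = 510.

510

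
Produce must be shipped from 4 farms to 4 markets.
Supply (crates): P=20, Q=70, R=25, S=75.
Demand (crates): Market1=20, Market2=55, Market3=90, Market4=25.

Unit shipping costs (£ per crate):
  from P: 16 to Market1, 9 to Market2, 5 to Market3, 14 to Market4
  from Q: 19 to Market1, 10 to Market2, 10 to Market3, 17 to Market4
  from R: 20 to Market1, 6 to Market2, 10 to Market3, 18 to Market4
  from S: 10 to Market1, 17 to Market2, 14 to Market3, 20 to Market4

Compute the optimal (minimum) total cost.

2070

Optimal allocation:
  P->Market3: 20 crates
  Q->Market2: 30 crates
  Q->Market3: 40 crates
  R->Market2: 25 crates
  S->Market1: 20 crates
  S->Market3: 30 crates
  S->Market4: 25 crates
Total cost = £2070.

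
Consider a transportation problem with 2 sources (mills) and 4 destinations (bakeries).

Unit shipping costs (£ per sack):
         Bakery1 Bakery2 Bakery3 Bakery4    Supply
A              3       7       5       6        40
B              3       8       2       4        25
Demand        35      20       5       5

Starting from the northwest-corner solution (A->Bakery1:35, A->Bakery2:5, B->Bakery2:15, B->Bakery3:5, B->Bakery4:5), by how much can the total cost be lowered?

15

Current plan cost = 35·3 + 5·7 + 15·8 + 5·2 + 5·4 = £290.
Optimal plan:
  A–Bakery1: 20 × £3 = £60
  A–Bakery2: 20 × £7 = £140
  B–Bakery1: 15 × £3 = £45
  B–Bakery3: 5 × £2 = £10
  B–Bakery4: 5 × £4 = £20
Optimal cost = £275.
Saving = 290 − 275 = £15.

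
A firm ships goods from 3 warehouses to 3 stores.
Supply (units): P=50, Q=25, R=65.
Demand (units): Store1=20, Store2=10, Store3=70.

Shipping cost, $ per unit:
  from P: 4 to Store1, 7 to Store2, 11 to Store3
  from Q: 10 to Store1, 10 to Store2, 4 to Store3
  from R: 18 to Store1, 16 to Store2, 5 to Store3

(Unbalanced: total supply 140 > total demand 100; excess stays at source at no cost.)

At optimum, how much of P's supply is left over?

20

An optimal plan:
  P->Store1: 20 × $4 = $80
  P->Store2: 10 × $7 = $70
  Q->Store3: 25 × $4 = $100
  R->Store3: 45 × $5 = $225
Total cost = $475.
P ships 30 of its 50, leaving 20.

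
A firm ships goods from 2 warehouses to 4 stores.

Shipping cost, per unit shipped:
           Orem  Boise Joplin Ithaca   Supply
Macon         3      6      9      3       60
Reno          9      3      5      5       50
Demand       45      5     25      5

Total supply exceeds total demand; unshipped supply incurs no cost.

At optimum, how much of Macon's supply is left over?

An optimal plan:
  Macon→Orem: 45 × 3 = 135
  Macon→Ithaca: 5 × 3 = 15
  Reno→Boise: 5 × 3 = 15
  Reno→Joplin: 25 × 5 = 125
Total cost = 290.
Macon ships 50 of its 60, leaving 10.

10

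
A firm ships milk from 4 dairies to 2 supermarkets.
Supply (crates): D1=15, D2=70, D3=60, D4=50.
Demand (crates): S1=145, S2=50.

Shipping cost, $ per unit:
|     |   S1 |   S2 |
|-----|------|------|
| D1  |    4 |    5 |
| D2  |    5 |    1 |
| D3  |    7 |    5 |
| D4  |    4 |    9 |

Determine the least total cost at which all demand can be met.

A cheapest plan:
  D1->S1: 15 crates
  D2->S1: 20 crates
  D2->S2: 50 crates
  D3->S1: 60 crates
  D4->S1: 50 crates
Total cost = $830.

830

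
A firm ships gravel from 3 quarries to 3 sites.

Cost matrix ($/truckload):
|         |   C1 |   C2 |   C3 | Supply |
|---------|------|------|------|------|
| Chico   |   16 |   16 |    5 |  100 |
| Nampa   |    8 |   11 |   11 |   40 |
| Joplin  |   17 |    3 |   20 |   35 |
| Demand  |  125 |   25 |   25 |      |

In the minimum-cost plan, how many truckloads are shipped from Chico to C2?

The minimum-cost plan:
  Chico->C1: 75 truckloads
  Chico->C3: 25 truckloads
  Nampa->C1: 40 truckloads
  Joplin->C1: 10 truckloads
  Joplin->C2: 25 truckloads
Total cost = $1890.
The route Chico→C2 is not used.

0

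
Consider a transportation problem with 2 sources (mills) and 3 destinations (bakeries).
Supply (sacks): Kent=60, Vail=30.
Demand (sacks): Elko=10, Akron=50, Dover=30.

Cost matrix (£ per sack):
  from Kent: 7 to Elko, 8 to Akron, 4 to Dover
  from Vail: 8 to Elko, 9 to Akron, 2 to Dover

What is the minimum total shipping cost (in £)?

One minimum-cost allocation:
  Kent–Elko: 10 × £7 = £70
  Kent–Akron: 50 × £8 = £400
  Vail–Dover: 30 × £2 = £60
Total = 70 + 400 + 60 = £530.

530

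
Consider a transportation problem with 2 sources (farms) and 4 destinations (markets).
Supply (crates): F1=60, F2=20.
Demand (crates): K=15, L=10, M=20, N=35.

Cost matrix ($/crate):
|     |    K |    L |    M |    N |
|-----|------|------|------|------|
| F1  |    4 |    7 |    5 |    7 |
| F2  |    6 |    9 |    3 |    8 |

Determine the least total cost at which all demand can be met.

One minimum-cost allocation:
  F1–K: 15 × $4 = $60
  F1–L: 10 × $7 = $70
  F1–N: 35 × $7 = $245
  F2–M: 20 × $3 = $60
Total = 60 + 70 + 245 + 60 = $435.
(Supply check: F1 ships 60; F2 ships 20.)

435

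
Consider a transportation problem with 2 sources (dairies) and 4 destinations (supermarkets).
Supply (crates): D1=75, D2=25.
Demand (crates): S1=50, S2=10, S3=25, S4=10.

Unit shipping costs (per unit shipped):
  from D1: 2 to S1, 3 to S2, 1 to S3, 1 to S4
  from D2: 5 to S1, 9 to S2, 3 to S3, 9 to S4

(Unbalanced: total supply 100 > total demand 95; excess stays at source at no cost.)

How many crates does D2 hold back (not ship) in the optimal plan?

Minimum-cost shipments:
  D1→S1: 50 × 2 = 100
  D1→S2: 10 × 3 = 30
  D1→S3: 5 × 1 = 5
  D1→S4: 10 × 1 = 10
  D2→S3: 20 × 3 = 60
Total cost = 205.
D2 ships 20 of its 25, leaving 5.

5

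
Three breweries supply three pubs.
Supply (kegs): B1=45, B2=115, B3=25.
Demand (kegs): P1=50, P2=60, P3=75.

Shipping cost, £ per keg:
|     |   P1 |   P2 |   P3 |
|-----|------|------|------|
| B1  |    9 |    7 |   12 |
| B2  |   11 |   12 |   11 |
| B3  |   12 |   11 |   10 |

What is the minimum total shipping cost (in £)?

A cheapest plan:
  B1->P2: 45 × £7 = £315
  B2->P1: 50 × £11 = £550
  B2->P3: 65 × £11 = £715
  B3->P2: 15 × £11 = £165
  B3->P3: 10 × £10 = £100
Total = 315 + 550 + 715 + 165 + 100 = £1845.
(Supply check: B1 ships 45; B2 ships 115; B3 ships 25.)

1845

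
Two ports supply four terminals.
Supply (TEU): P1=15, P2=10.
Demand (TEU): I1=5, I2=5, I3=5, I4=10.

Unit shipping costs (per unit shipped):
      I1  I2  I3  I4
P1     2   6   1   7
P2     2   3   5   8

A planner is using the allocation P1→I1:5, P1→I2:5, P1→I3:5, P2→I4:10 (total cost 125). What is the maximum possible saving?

25

Current plan cost = 5·2 + 5·6 + 5·1 + 10·8 = 125.
Optimal plan:
  P1 to I3: 5 × 1 = 5
  P1 to I4: 10 × 7 = 70
  P2 to I1: 5 × 2 = 10
  P2 to I2: 5 × 3 = 15
Optimal cost = 100.
Saving = 125 − 100 = 25.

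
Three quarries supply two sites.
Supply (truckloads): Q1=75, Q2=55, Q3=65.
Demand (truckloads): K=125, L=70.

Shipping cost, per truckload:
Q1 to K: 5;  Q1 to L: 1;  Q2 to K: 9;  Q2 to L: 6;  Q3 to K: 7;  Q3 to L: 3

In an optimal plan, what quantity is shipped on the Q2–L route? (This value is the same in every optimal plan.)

0

Solving gives:
  Q1 to K: 5 truckloads
  Q1 to L: 70 truckloads
  Q2 to K: 55 truckloads
  Q3 to K: 65 truckloads
Total cost = 1045.
The route Q2→L is not used.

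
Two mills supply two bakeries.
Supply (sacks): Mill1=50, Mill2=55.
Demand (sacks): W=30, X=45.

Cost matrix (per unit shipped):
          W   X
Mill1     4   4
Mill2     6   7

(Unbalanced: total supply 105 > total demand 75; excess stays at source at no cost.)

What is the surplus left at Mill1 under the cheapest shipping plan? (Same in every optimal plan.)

0

An optimal plan:
  Mill1 to W: 5 × 4 = 20
  Mill1 to X: 45 × 4 = 180
  Mill2 to W: 25 × 6 = 150
Total cost = 350.
Mill1 ships 50 of its 50, leaving 0.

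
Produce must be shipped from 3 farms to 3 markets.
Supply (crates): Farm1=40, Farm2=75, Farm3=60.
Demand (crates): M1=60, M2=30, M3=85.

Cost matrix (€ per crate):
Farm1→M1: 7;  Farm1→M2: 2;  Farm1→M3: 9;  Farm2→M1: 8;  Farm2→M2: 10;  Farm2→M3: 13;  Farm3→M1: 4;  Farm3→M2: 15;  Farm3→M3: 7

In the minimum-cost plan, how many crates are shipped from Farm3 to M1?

Optimal shipments:
  Farm1→M2: 30 × €2 = €60
  Farm1→M3: 10 × €9 = €90
  Farm2→M1: 60 × €8 = €480
  Farm2→M3: 15 × €13 = €195
  Farm3→M3: 60 × €7 = €420
Total cost = €1245.
The route Farm3→M1 is not used.

0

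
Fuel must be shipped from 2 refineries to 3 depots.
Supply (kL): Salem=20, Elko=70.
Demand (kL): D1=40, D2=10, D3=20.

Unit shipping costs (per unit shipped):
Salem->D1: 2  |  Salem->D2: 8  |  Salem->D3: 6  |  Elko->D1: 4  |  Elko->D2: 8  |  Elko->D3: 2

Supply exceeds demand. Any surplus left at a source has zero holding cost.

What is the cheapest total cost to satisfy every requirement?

240

A cheapest plan:
  Salem–D1: 20 kL
  Elko–D1: 20 kL
  Elko–D2: 10 kL
  Elko–D3: 20 kL
Total cost = 240.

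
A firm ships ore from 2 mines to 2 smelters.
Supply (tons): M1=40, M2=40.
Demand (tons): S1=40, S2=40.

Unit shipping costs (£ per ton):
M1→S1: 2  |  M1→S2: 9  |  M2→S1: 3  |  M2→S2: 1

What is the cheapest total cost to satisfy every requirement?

Optimal allocation:
  M1 to S1: 40 × £2 = £80
  M2 to S2: 40 × £1 = £40
Total = 80 + 40 = £120.
(Supply check: M1 ships 40; M2 ships 40.)

120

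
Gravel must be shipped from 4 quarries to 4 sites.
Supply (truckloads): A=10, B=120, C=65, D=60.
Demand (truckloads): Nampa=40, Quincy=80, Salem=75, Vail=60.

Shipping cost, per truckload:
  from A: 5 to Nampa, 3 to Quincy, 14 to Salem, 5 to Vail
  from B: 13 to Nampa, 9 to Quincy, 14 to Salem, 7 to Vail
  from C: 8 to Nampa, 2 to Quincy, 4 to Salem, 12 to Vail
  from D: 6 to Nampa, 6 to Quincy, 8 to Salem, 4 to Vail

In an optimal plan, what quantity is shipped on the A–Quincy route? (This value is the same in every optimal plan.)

Optimal shipments:
  A->Quincy: 10 × 3 = 30
  B->Quincy: 60 × 9 = 540
  B->Vail: 60 × 7 = 420
  C->Salem: 65 × 4 = 260
  D->Nampa: 40 × 6 = 240
  D->Quincy: 10 × 6 = 60
  D->Salem: 10 × 8 = 80
Total cost = 1630.
So A→Quincy carries 10 truckloads.

10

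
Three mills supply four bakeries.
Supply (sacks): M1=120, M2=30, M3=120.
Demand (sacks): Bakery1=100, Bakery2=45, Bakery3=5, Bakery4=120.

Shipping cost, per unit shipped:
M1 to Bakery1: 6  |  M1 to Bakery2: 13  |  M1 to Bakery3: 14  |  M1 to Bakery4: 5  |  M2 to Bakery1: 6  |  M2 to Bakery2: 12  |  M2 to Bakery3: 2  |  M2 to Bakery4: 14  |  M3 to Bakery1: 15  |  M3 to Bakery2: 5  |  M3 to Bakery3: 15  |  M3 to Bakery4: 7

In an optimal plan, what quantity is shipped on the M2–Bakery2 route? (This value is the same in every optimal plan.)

0

Solving gives:
  M1 to Bakery1: 75 × 6 = 450
  M1 to Bakery4: 45 × 5 = 225
  M2 to Bakery1: 25 × 6 = 150
  M2 to Bakery3: 5 × 2 = 10
  M3 to Bakery2: 45 × 5 = 225
  M3 to Bakery4: 75 × 7 = 525
Total cost = 1585.
The route M2→Bakery2 is not used.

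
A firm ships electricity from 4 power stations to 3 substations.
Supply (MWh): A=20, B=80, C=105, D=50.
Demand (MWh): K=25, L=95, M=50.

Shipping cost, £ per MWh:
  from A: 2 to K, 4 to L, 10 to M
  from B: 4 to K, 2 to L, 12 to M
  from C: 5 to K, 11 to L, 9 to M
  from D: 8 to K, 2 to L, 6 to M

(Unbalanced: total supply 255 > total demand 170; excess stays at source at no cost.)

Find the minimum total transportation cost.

600

An optimal shipping plan:
  A–K: 20 × £2 = £40
  B–L: 80 × £2 = £160
  C–K: 5 × £5 = £25
  C–M: 15 × £9 = £135
  D–L: 15 × £2 = £30
  D–M: 35 × £6 = £210
Total = 40 + 160 + 25 + 135 + 30 + 210 = £600.
(Supply check: A ships 20; B ships 80; C ships 20; D ships 50.)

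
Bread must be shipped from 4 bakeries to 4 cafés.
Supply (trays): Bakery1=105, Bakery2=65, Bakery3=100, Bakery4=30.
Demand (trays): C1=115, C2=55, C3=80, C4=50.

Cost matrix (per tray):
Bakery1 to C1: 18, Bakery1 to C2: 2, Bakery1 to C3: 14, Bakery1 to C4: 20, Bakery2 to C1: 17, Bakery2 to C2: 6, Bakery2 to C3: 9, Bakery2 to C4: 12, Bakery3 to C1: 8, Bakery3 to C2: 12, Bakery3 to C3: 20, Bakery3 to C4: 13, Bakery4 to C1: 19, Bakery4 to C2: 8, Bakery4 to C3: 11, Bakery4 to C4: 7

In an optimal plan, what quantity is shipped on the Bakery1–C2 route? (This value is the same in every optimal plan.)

Solving gives:
  Bakery1 to C1: 15 trays
  Bakery1 to C2: 55 trays
  Bakery1 to C3: 35 trays
  Bakery2 to C3: 45 trays
  Bakery2 to C4: 20 trays
  Bakery3 to C1: 100 trays
  Bakery4 to C4: 30 trays
Total cost = 2525.
So Bakery1→C2 carries 55 trays.

55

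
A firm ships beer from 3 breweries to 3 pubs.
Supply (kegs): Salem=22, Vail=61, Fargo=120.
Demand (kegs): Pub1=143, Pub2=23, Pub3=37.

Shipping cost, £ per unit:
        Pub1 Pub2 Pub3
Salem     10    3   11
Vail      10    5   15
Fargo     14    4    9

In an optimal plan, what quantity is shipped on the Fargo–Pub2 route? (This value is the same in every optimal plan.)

Solving gives:
  Salem→Pub1: 22 × £10 = £220
  Vail→Pub1: 61 × £10 = £610
  Fargo→Pub1: 60 × £14 = £840
  Fargo→Pub2: 23 × £4 = £92
  Fargo→Pub3: 37 × £9 = £333
Total cost = £2095.
So Fargo→Pub2 carries 23 kegs.

23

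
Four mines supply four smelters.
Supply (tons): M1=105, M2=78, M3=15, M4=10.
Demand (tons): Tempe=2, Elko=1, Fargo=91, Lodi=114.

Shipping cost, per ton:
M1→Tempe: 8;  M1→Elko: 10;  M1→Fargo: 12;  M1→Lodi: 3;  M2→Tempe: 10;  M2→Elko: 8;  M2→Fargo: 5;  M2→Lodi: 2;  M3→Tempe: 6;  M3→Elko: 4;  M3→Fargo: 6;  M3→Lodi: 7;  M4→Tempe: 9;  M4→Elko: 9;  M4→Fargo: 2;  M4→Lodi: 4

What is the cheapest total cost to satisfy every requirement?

Optimal allocation:
  M1→Lodi: 105 × 3 = 315
  M2→Fargo: 69 × 5 = 345
  M2→Lodi: 9 × 2 = 18
  M3→Tempe: 2 × 6 = 12
  M3→Elko: 1 × 4 = 4
  M3→Fargo: 12 × 6 = 72
  M4→Fargo: 10 × 2 = 20
Total = 315 + 345 + 18 + 12 + 4 + 72 + 20 = 786.

786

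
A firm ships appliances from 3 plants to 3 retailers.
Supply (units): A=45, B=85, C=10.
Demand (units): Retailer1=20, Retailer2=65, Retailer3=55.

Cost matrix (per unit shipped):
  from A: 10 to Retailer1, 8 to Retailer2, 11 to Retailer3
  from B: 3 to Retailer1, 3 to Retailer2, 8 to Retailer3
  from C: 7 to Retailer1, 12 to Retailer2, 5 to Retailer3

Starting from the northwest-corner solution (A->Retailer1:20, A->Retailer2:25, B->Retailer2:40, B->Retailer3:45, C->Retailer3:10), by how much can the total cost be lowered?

130

Current plan cost = 20·10 + 25·8 + 40·3 + 45·8 + 10·5 = 930.
Optimal plan:
  A to Retailer3: 45 units
  B to Retailer1: 20 units
  B to Retailer2: 65 units
  C to Retailer3: 10 units
Optimal cost = 800.
Saving = 930 − 800 = 130.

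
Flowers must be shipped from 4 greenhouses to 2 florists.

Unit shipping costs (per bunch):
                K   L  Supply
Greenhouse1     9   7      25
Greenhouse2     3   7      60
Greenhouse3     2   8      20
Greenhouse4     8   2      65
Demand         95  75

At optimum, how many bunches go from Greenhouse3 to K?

Solving gives:
  Greenhouse1–K: 15 × 9 = 135
  Greenhouse1–L: 10 × 7 = 70
  Greenhouse2–K: 60 × 3 = 180
  Greenhouse3–K: 20 × 2 = 40
  Greenhouse4–L: 65 × 2 = 130
Total cost = 555.
So Greenhouse3→K carries 20 bunches.

20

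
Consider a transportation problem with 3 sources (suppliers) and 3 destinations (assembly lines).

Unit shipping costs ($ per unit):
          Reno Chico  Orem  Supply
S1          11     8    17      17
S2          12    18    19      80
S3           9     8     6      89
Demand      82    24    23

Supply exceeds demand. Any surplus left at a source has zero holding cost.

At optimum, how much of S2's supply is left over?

57

An optimal plan:
  S1–Chico: 17 × $8 = $136
  S2–Reno: 23 × $12 = $276
  S3–Reno: 59 × $9 = $531
  S3–Chico: 7 × $8 = $56
  S3–Orem: 23 × $6 = $138
Total cost = $1137.
S2 ships 23 of its 80, leaving 57.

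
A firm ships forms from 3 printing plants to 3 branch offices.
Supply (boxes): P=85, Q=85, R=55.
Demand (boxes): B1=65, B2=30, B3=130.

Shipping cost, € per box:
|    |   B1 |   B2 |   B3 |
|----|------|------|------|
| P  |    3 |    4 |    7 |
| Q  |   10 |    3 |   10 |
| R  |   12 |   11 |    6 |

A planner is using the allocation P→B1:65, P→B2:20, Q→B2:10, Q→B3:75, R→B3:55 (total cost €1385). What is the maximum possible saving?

Current plan cost = 65·3 + 20·4 + 10·3 + 75·10 + 55·6 = €1385.
Optimal plan:
  P–B1: 65 boxes
  P–B3: 20 boxes
  Q–B2: 30 boxes
  Q–B3: 55 boxes
  R–B3: 55 boxes
Optimal cost = €1305.
Saving = 1385 − 1305 = €80.

80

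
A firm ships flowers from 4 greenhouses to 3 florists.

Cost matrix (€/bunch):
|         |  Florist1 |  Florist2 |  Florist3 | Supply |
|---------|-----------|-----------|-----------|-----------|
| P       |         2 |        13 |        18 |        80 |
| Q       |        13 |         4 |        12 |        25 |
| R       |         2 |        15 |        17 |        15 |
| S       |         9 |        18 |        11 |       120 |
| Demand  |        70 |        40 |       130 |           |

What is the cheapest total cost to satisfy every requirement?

1925

Optimal allocation:
  P→Florist1: 65 × €2 = €130
  P→Florist2: 15 × €13 = €195
  Q→Florist2: 25 × €4 = €100
  R→Florist1: 5 × €2 = €10
  R→Florist3: 10 × €17 = €170
  S→Florist3: 120 × €11 = €1320
Total = 130 + 195 + 100 + 10 + 170 + 1320 = €1925.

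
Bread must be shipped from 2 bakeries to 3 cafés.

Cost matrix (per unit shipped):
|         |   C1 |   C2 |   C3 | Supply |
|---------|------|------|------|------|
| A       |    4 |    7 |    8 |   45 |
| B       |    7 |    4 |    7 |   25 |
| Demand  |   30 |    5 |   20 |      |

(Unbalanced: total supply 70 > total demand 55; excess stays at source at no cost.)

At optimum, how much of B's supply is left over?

0

An optimal plan:
  A→C1: 30 × 4 = 120
  B→C2: 5 × 4 = 20
  B→C3: 20 × 7 = 140
Total cost = 280.
B ships 25 of its 25, leaving 0.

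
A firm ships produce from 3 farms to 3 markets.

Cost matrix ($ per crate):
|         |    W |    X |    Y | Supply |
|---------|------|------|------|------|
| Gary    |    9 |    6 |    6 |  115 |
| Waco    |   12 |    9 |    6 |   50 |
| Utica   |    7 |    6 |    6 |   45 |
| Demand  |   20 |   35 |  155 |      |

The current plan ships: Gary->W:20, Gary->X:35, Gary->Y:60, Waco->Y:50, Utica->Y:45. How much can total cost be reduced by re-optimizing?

Current plan cost = 20·9 + 35·6 + 60·6 + 50·6 + 45·6 = $1320.
Optimal plan:
  Gary→X: 10 × $6 = $60
  Gary→Y: 105 × $6 = $630
  Waco→Y: 50 × $6 = $300
  Utica→W: 20 × $7 = $140
  Utica→X: 25 × $6 = $150
Optimal cost = $1280.
Saving = 1320 − 1280 = $40.

40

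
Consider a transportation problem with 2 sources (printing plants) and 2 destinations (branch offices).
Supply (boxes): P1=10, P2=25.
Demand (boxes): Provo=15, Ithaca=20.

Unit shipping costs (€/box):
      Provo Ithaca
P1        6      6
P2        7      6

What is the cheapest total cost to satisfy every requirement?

One minimum-cost allocation:
  P1->Provo: 10 × €6 = €60
  P2->Provo: 5 × €7 = €35
  P2->Ithaca: 20 × €6 = €120
Total = 60 + 35 + 120 = €215.

215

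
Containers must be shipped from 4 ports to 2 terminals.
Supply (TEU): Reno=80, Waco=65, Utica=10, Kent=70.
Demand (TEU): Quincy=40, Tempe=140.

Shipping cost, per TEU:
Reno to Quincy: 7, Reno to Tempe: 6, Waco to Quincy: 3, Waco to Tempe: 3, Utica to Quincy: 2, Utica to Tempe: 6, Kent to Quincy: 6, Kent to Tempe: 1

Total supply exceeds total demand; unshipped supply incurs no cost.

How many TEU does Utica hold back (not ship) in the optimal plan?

An optimal plan:
  Reno→Tempe: 35 × 6 = 210
  Waco→Quincy: 30 × 3 = 90
  Waco→Tempe: 35 × 3 = 105
  Utica→Quincy: 10 × 2 = 20
  Kent→Tempe: 70 × 1 = 70
Total cost = 495.
Utica ships 10 of its 10, leaving 0.

0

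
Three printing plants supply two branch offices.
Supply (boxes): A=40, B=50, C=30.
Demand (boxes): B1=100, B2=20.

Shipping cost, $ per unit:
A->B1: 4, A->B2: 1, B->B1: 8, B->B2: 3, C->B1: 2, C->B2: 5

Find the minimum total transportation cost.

520

One minimum-cost allocation:
  A→B1: 40 × $4 = $160
  B→B1: 30 × $8 = $240
  B→B2: 20 × $3 = $60
  C→B1: 30 × $2 = $60
Total = 160 + 240 + 60 + 60 = $520.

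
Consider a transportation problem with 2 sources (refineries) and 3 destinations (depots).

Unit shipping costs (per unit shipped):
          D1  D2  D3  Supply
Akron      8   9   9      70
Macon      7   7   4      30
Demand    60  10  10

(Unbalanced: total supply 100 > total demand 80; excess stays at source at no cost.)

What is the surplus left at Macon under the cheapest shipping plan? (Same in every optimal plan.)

0

An optimal plan:
  Akron to D1: 50 × 8 = 400
  Macon to D1: 10 × 7 = 70
  Macon to D2: 10 × 7 = 70
  Macon to D3: 10 × 4 = 40
Total cost = 580.
Macon ships 30 of its 30, leaving 0.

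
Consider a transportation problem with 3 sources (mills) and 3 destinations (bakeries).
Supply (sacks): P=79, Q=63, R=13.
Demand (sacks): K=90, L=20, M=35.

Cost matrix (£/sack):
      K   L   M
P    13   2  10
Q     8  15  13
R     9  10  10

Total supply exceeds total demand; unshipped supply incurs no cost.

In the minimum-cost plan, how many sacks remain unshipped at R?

0

An optimal plan:
  P–K: 14 × £13 = £182
  P–L: 20 × £2 = £40
  P–M: 35 × £10 = £350
  Q–K: 63 × £8 = £504
  R–K: 13 × £9 = £117
Total cost = £1193.
R ships 13 of its 13, leaving 0.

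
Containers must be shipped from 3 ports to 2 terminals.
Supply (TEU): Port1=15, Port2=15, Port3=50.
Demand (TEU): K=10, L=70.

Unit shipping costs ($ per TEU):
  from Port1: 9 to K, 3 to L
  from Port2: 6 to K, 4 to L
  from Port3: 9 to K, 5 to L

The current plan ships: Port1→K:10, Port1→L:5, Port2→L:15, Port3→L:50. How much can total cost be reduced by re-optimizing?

40

Current plan cost = 10·9 + 5·3 + 15·4 + 50·5 = $415.
Optimal plan:
  Port1->L: 15 TEU
  Port2->K: 10 TEU
  Port2->L: 5 TEU
  Port3->L: 50 TEU
Optimal cost = $375.
Saving = 415 − 375 = $40.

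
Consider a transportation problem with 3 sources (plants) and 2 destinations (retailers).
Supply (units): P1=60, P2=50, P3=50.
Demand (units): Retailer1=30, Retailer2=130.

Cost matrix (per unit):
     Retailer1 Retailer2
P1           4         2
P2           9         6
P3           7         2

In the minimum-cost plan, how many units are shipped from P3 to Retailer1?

0

The minimum-cost plan:
  P1–Retailer1: 30 × 4 = 120
  P1–Retailer2: 30 × 2 = 60
  P2–Retailer2: 50 × 6 = 300
  P3–Retailer2: 50 × 2 = 100
Total cost = 580.
The route P3→Retailer1 is not used.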